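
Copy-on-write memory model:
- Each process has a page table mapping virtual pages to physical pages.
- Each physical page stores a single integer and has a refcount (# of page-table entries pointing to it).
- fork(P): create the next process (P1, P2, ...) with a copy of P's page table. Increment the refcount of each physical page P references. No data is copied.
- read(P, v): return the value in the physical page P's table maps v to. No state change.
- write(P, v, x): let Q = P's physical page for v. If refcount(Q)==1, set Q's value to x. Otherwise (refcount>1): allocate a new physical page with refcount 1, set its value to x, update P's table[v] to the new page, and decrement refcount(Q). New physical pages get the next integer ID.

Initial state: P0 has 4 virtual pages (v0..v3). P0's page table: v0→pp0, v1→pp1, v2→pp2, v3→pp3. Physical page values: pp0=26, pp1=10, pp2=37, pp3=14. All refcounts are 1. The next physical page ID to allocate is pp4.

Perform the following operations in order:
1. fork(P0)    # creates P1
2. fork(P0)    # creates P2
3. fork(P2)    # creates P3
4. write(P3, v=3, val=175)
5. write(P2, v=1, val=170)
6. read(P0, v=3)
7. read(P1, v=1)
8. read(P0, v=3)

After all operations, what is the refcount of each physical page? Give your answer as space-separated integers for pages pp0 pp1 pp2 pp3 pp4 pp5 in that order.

Answer: 4 3 4 3 1 1

Derivation:
Op 1: fork(P0) -> P1. 4 ppages; refcounts: pp0:2 pp1:2 pp2:2 pp3:2
Op 2: fork(P0) -> P2. 4 ppages; refcounts: pp0:3 pp1:3 pp2:3 pp3:3
Op 3: fork(P2) -> P3. 4 ppages; refcounts: pp0:4 pp1:4 pp2:4 pp3:4
Op 4: write(P3, v3, 175). refcount(pp3)=4>1 -> COPY to pp4. 5 ppages; refcounts: pp0:4 pp1:4 pp2:4 pp3:3 pp4:1
Op 5: write(P2, v1, 170). refcount(pp1)=4>1 -> COPY to pp5. 6 ppages; refcounts: pp0:4 pp1:3 pp2:4 pp3:3 pp4:1 pp5:1
Op 6: read(P0, v3) -> 14. No state change.
Op 7: read(P1, v1) -> 10. No state change.
Op 8: read(P0, v3) -> 14. No state change.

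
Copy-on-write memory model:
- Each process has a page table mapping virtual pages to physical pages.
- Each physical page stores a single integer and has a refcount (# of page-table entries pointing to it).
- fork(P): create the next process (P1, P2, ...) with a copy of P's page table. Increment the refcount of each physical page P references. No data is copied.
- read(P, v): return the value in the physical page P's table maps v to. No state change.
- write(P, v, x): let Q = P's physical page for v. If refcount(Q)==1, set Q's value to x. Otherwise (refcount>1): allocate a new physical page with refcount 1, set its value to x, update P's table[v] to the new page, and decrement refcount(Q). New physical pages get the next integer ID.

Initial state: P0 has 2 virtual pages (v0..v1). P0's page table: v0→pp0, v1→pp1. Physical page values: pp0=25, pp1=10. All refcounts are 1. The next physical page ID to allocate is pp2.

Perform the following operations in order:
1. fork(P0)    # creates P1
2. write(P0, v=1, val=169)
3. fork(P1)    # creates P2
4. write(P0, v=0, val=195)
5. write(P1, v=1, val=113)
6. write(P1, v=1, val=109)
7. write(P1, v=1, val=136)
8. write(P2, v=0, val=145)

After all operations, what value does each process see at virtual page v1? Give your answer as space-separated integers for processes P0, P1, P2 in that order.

Op 1: fork(P0) -> P1. 2 ppages; refcounts: pp0:2 pp1:2
Op 2: write(P0, v1, 169). refcount(pp1)=2>1 -> COPY to pp2. 3 ppages; refcounts: pp0:2 pp1:1 pp2:1
Op 3: fork(P1) -> P2. 3 ppages; refcounts: pp0:3 pp1:2 pp2:1
Op 4: write(P0, v0, 195). refcount(pp0)=3>1 -> COPY to pp3. 4 ppages; refcounts: pp0:2 pp1:2 pp2:1 pp3:1
Op 5: write(P1, v1, 113). refcount(pp1)=2>1 -> COPY to pp4. 5 ppages; refcounts: pp0:2 pp1:1 pp2:1 pp3:1 pp4:1
Op 6: write(P1, v1, 109). refcount(pp4)=1 -> write in place. 5 ppages; refcounts: pp0:2 pp1:1 pp2:1 pp3:1 pp4:1
Op 7: write(P1, v1, 136). refcount(pp4)=1 -> write in place. 5 ppages; refcounts: pp0:2 pp1:1 pp2:1 pp3:1 pp4:1
Op 8: write(P2, v0, 145). refcount(pp0)=2>1 -> COPY to pp5. 6 ppages; refcounts: pp0:1 pp1:1 pp2:1 pp3:1 pp4:1 pp5:1
P0: v1 -> pp2 = 169
P1: v1 -> pp4 = 136
P2: v1 -> pp1 = 10

Answer: 169 136 10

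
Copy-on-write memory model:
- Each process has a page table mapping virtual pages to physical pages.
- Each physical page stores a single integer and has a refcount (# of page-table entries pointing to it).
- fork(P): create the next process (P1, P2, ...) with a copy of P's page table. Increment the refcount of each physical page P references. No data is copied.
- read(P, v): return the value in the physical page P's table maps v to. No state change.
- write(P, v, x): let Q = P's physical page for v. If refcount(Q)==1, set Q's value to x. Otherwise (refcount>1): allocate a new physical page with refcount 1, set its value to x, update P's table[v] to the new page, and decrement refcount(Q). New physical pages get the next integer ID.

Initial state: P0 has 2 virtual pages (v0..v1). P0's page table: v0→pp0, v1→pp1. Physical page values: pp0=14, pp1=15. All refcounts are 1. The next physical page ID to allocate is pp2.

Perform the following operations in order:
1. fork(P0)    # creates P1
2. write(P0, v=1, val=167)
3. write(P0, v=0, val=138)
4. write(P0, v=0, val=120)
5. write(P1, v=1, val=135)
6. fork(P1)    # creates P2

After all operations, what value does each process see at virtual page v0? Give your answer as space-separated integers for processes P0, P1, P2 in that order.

Answer: 120 14 14

Derivation:
Op 1: fork(P0) -> P1. 2 ppages; refcounts: pp0:2 pp1:2
Op 2: write(P0, v1, 167). refcount(pp1)=2>1 -> COPY to pp2. 3 ppages; refcounts: pp0:2 pp1:1 pp2:1
Op 3: write(P0, v0, 138). refcount(pp0)=2>1 -> COPY to pp3. 4 ppages; refcounts: pp0:1 pp1:1 pp2:1 pp3:1
Op 4: write(P0, v0, 120). refcount(pp3)=1 -> write in place. 4 ppages; refcounts: pp0:1 pp1:1 pp2:1 pp3:1
Op 5: write(P1, v1, 135). refcount(pp1)=1 -> write in place. 4 ppages; refcounts: pp0:1 pp1:1 pp2:1 pp3:1
Op 6: fork(P1) -> P2. 4 ppages; refcounts: pp0:2 pp1:2 pp2:1 pp3:1
P0: v0 -> pp3 = 120
P1: v0 -> pp0 = 14
P2: v0 -> pp0 = 14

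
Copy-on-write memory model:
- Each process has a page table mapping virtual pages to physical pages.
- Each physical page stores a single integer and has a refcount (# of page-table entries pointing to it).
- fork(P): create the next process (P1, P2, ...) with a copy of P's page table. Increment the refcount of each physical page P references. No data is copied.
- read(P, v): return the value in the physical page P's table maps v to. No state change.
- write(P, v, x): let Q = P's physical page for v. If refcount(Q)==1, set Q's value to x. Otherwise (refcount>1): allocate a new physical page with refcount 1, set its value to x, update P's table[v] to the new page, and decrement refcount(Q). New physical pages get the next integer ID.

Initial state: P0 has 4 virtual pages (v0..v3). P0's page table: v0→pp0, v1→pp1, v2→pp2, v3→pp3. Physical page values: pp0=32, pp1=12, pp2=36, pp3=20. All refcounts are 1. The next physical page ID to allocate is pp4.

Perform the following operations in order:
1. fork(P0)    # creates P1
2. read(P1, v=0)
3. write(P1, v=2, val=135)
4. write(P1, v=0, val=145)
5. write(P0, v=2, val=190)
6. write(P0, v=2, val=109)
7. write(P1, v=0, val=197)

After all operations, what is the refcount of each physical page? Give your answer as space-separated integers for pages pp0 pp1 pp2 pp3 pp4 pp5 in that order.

Op 1: fork(P0) -> P1. 4 ppages; refcounts: pp0:2 pp1:2 pp2:2 pp3:2
Op 2: read(P1, v0) -> 32. No state change.
Op 3: write(P1, v2, 135). refcount(pp2)=2>1 -> COPY to pp4. 5 ppages; refcounts: pp0:2 pp1:2 pp2:1 pp3:2 pp4:1
Op 4: write(P1, v0, 145). refcount(pp0)=2>1 -> COPY to pp5. 6 ppages; refcounts: pp0:1 pp1:2 pp2:1 pp3:2 pp4:1 pp5:1
Op 5: write(P0, v2, 190). refcount(pp2)=1 -> write in place. 6 ppages; refcounts: pp0:1 pp1:2 pp2:1 pp3:2 pp4:1 pp5:1
Op 6: write(P0, v2, 109). refcount(pp2)=1 -> write in place. 6 ppages; refcounts: pp0:1 pp1:2 pp2:1 pp3:2 pp4:1 pp5:1
Op 7: write(P1, v0, 197). refcount(pp5)=1 -> write in place. 6 ppages; refcounts: pp0:1 pp1:2 pp2:1 pp3:2 pp4:1 pp5:1

Answer: 1 2 1 2 1 1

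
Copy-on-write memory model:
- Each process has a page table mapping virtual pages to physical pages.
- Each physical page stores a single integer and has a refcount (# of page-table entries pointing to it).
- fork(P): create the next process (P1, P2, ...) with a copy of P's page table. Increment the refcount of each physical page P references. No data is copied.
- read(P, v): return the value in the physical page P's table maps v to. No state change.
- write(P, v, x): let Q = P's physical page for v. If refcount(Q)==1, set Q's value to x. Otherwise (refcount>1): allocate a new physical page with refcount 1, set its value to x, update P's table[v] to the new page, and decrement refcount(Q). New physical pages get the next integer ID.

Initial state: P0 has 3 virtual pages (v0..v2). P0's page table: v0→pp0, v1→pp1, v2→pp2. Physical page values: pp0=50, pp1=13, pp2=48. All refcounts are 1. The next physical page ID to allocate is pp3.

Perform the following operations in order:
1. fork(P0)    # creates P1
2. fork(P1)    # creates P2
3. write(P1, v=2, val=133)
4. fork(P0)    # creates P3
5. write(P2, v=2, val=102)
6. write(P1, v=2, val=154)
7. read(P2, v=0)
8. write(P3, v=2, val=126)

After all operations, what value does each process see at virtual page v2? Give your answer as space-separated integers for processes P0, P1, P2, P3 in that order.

Op 1: fork(P0) -> P1. 3 ppages; refcounts: pp0:2 pp1:2 pp2:2
Op 2: fork(P1) -> P2. 3 ppages; refcounts: pp0:3 pp1:3 pp2:3
Op 3: write(P1, v2, 133). refcount(pp2)=3>1 -> COPY to pp3. 4 ppages; refcounts: pp0:3 pp1:3 pp2:2 pp3:1
Op 4: fork(P0) -> P3. 4 ppages; refcounts: pp0:4 pp1:4 pp2:3 pp3:1
Op 5: write(P2, v2, 102). refcount(pp2)=3>1 -> COPY to pp4. 5 ppages; refcounts: pp0:4 pp1:4 pp2:2 pp3:1 pp4:1
Op 6: write(P1, v2, 154). refcount(pp3)=1 -> write in place. 5 ppages; refcounts: pp0:4 pp1:4 pp2:2 pp3:1 pp4:1
Op 7: read(P2, v0) -> 50. No state change.
Op 8: write(P3, v2, 126). refcount(pp2)=2>1 -> COPY to pp5. 6 ppages; refcounts: pp0:4 pp1:4 pp2:1 pp3:1 pp4:1 pp5:1
P0: v2 -> pp2 = 48
P1: v2 -> pp3 = 154
P2: v2 -> pp4 = 102
P3: v2 -> pp5 = 126

Answer: 48 154 102 126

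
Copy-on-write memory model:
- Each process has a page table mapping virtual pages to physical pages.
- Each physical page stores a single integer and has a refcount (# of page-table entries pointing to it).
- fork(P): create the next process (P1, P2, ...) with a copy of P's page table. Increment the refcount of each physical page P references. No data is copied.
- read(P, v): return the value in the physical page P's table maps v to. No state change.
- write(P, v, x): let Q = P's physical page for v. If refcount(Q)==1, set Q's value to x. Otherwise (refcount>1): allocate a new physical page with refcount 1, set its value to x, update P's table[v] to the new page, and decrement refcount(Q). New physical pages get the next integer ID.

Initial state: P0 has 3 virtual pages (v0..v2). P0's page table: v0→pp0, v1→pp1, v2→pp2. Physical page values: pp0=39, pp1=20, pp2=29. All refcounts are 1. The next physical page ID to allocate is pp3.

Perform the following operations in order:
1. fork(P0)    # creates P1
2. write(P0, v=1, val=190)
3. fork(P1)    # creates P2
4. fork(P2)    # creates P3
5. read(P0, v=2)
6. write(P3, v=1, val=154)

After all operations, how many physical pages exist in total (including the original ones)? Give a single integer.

Answer: 5

Derivation:
Op 1: fork(P0) -> P1. 3 ppages; refcounts: pp0:2 pp1:2 pp2:2
Op 2: write(P0, v1, 190). refcount(pp1)=2>1 -> COPY to pp3. 4 ppages; refcounts: pp0:2 pp1:1 pp2:2 pp3:1
Op 3: fork(P1) -> P2. 4 ppages; refcounts: pp0:3 pp1:2 pp2:3 pp3:1
Op 4: fork(P2) -> P3. 4 ppages; refcounts: pp0:4 pp1:3 pp2:4 pp3:1
Op 5: read(P0, v2) -> 29. No state change.
Op 6: write(P3, v1, 154). refcount(pp1)=3>1 -> COPY to pp4. 5 ppages; refcounts: pp0:4 pp1:2 pp2:4 pp3:1 pp4:1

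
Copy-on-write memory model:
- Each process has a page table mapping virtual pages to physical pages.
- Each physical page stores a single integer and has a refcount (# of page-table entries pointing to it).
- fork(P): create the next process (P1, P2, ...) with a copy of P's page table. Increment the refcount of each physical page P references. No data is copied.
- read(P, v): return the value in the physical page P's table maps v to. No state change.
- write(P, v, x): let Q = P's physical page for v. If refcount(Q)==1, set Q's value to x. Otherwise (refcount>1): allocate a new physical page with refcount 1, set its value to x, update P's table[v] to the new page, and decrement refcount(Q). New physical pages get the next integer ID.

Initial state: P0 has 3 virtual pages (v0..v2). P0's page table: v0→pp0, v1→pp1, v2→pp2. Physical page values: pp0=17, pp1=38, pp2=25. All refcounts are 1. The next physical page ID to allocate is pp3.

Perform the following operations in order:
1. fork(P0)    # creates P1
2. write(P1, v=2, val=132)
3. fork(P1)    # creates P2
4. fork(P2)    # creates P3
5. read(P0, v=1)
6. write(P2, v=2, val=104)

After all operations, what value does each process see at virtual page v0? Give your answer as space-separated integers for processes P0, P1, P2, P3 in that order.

Op 1: fork(P0) -> P1. 3 ppages; refcounts: pp0:2 pp1:2 pp2:2
Op 2: write(P1, v2, 132). refcount(pp2)=2>1 -> COPY to pp3. 4 ppages; refcounts: pp0:2 pp1:2 pp2:1 pp3:1
Op 3: fork(P1) -> P2. 4 ppages; refcounts: pp0:3 pp1:3 pp2:1 pp3:2
Op 4: fork(P2) -> P3. 4 ppages; refcounts: pp0:4 pp1:4 pp2:1 pp3:3
Op 5: read(P0, v1) -> 38. No state change.
Op 6: write(P2, v2, 104). refcount(pp3)=3>1 -> COPY to pp4. 5 ppages; refcounts: pp0:4 pp1:4 pp2:1 pp3:2 pp4:1
P0: v0 -> pp0 = 17
P1: v0 -> pp0 = 17
P2: v0 -> pp0 = 17
P3: v0 -> pp0 = 17

Answer: 17 17 17 17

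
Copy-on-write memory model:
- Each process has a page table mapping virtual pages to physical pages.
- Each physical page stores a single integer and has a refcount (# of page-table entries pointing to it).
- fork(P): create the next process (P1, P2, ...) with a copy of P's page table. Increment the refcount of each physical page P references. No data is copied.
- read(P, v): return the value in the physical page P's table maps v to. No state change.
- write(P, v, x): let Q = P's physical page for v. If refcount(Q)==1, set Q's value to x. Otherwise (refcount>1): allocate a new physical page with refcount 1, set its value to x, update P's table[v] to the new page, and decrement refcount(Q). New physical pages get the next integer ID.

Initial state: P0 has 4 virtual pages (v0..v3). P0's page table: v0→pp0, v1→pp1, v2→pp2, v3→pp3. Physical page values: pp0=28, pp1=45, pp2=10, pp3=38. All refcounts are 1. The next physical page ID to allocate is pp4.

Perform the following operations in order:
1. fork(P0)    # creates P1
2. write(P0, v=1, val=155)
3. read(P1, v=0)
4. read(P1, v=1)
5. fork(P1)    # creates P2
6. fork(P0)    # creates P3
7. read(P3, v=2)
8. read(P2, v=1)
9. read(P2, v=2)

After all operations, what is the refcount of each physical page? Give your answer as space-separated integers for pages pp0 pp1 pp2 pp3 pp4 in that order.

Answer: 4 2 4 4 2

Derivation:
Op 1: fork(P0) -> P1. 4 ppages; refcounts: pp0:2 pp1:2 pp2:2 pp3:2
Op 2: write(P0, v1, 155). refcount(pp1)=2>1 -> COPY to pp4. 5 ppages; refcounts: pp0:2 pp1:1 pp2:2 pp3:2 pp4:1
Op 3: read(P1, v0) -> 28. No state change.
Op 4: read(P1, v1) -> 45. No state change.
Op 5: fork(P1) -> P2. 5 ppages; refcounts: pp0:3 pp1:2 pp2:3 pp3:3 pp4:1
Op 6: fork(P0) -> P3. 5 ppages; refcounts: pp0:4 pp1:2 pp2:4 pp3:4 pp4:2
Op 7: read(P3, v2) -> 10. No state change.
Op 8: read(P2, v1) -> 45. No state change.
Op 9: read(P2, v2) -> 10. No state change.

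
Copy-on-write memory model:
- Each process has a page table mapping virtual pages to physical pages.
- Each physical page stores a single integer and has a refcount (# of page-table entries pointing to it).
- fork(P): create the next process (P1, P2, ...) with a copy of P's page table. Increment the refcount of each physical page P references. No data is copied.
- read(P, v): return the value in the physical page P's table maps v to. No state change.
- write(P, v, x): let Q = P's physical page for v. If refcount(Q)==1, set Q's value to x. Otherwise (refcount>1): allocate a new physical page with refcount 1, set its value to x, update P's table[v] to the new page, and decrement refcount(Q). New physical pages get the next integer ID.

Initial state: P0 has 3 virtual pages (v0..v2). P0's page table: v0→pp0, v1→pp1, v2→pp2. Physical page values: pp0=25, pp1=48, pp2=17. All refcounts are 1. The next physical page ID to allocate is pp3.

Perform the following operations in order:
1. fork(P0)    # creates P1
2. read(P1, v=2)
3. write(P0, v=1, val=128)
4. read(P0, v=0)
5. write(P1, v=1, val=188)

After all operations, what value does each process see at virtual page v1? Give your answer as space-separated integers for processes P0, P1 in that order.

Answer: 128 188

Derivation:
Op 1: fork(P0) -> P1. 3 ppages; refcounts: pp0:2 pp1:2 pp2:2
Op 2: read(P1, v2) -> 17. No state change.
Op 3: write(P0, v1, 128). refcount(pp1)=2>1 -> COPY to pp3. 4 ppages; refcounts: pp0:2 pp1:1 pp2:2 pp3:1
Op 4: read(P0, v0) -> 25. No state change.
Op 5: write(P1, v1, 188). refcount(pp1)=1 -> write in place. 4 ppages; refcounts: pp0:2 pp1:1 pp2:2 pp3:1
P0: v1 -> pp3 = 128
P1: v1 -> pp1 = 188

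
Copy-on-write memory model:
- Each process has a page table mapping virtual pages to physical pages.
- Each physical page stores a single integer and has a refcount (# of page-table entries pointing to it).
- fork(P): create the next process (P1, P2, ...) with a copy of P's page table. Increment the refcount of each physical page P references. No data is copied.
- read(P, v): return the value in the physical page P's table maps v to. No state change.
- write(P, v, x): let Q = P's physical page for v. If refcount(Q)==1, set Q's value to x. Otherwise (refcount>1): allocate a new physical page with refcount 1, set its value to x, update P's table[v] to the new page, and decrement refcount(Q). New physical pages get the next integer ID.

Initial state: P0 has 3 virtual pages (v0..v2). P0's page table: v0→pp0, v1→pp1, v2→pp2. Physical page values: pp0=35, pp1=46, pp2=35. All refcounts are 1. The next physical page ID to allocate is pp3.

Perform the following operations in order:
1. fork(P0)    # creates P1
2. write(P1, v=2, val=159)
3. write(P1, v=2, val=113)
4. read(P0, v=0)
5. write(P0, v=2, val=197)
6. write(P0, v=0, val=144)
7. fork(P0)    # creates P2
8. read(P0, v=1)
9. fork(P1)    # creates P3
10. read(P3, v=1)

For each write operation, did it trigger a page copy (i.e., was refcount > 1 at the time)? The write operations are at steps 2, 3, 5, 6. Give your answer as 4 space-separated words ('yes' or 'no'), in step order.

Op 1: fork(P0) -> P1. 3 ppages; refcounts: pp0:2 pp1:2 pp2:2
Op 2: write(P1, v2, 159). refcount(pp2)=2>1 -> COPY to pp3. 4 ppages; refcounts: pp0:2 pp1:2 pp2:1 pp3:1
Op 3: write(P1, v2, 113). refcount(pp3)=1 -> write in place. 4 ppages; refcounts: pp0:2 pp1:2 pp2:1 pp3:1
Op 4: read(P0, v0) -> 35. No state change.
Op 5: write(P0, v2, 197). refcount(pp2)=1 -> write in place. 4 ppages; refcounts: pp0:2 pp1:2 pp2:1 pp3:1
Op 6: write(P0, v0, 144). refcount(pp0)=2>1 -> COPY to pp4. 5 ppages; refcounts: pp0:1 pp1:2 pp2:1 pp3:1 pp4:1
Op 7: fork(P0) -> P2. 5 ppages; refcounts: pp0:1 pp1:3 pp2:2 pp3:1 pp4:2
Op 8: read(P0, v1) -> 46. No state change.
Op 9: fork(P1) -> P3. 5 ppages; refcounts: pp0:2 pp1:4 pp2:2 pp3:2 pp4:2
Op 10: read(P3, v1) -> 46. No state change.

yes no no yes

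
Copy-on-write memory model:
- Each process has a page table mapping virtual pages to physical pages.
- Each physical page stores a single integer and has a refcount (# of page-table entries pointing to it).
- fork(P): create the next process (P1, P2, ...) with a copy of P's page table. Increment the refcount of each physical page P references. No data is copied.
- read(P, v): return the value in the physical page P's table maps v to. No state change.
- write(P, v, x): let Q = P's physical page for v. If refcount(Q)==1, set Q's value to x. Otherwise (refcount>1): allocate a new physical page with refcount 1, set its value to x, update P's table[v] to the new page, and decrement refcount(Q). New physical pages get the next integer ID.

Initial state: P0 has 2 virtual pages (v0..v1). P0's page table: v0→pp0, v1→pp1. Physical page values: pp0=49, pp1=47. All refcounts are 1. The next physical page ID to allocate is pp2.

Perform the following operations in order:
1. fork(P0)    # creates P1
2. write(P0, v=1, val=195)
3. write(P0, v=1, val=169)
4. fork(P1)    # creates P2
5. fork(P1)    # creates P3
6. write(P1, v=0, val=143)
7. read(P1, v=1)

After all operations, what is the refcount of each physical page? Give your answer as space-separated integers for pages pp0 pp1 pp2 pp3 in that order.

Op 1: fork(P0) -> P1. 2 ppages; refcounts: pp0:2 pp1:2
Op 2: write(P0, v1, 195). refcount(pp1)=2>1 -> COPY to pp2. 3 ppages; refcounts: pp0:2 pp1:1 pp2:1
Op 3: write(P0, v1, 169). refcount(pp2)=1 -> write in place. 3 ppages; refcounts: pp0:2 pp1:1 pp2:1
Op 4: fork(P1) -> P2. 3 ppages; refcounts: pp0:3 pp1:2 pp2:1
Op 5: fork(P1) -> P3. 3 ppages; refcounts: pp0:4 pp1:3 pp2:1
Op 6: write(P1, v0, 143). refcount(pp0)=4>1 -> COPY to pp3. 4 ppages; refcounts: pp0:3 pp1:3 pp2:1 pp3:1
Op 7: read(P1, v1) -> 47. No state change.

Answer: 3 3 1 1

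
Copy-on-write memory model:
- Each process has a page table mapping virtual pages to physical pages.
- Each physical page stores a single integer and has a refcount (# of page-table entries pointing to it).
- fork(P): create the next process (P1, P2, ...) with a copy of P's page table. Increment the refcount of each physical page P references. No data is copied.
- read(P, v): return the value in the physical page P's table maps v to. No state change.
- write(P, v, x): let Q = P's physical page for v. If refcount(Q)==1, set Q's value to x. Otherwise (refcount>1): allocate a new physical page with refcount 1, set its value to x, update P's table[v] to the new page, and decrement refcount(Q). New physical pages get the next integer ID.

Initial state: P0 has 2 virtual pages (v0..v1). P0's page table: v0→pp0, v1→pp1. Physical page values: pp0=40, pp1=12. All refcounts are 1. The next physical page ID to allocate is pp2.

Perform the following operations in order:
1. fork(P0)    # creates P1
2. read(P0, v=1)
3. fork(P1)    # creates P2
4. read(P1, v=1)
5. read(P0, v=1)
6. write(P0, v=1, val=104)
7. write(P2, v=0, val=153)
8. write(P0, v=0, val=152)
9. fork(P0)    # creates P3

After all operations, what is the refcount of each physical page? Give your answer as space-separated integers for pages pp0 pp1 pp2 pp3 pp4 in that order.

Answer: 1 2 2 1 2

Derivation:
Op 1: fork(P0) -> P1. 2 ppages; refcounts: pp0:2 pp1:2
Op 2: read(P0, v1) -> 12. No state change.
Op 3: fork(P1) -> P2. 2 ppages; refcounts: pp0:3 pp1:3
Op 4: read(P1, v1) -> 12. No state change.
Op 5: read(P0, v1) -> 12. No state change.
Op 6: write(P0, v1, 104). refcount(pp1)=3>1 -> COPY to pp2. 3 ppages; refcounts: pp0:3 pp1:2 pp2:1
Op 7: write(P2, v0, 153). refcount(pp0)=3>1 -> COPY to pp3. 4 ppages; refcounts: pp0:2 pp1:2 pp2:1 pp3:1
Op 8: write(P0, v0, 152). refcount(pp0)=2>1 -> COPY to pp4. 5 ppages; refcounts: pp0:1 pp1:2 pp2:1 pp3:1 pp4:1
Op 9: fork(P0) -> P3. 5 ppages; refcounts: pp0:1 pp1:2 pp2:2 pp3:1 pp4:2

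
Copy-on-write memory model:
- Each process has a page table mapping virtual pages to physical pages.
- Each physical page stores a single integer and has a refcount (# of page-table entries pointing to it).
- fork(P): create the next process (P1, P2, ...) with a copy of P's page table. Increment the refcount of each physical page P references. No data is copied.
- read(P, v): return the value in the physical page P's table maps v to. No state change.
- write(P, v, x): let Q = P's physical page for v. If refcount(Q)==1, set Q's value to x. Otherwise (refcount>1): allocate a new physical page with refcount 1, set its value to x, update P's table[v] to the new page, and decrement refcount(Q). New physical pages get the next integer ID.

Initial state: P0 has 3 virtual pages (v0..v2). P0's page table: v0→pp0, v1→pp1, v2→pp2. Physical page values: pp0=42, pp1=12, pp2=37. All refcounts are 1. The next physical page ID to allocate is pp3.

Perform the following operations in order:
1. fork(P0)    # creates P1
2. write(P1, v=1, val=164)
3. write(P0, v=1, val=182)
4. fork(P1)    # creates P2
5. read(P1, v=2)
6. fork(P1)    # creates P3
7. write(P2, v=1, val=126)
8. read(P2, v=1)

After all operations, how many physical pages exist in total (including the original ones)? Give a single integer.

Answer: 5

Derivation:
Op 1: fork(P0) -> P1. 3 ppages; refcounts: pp0:2 pp1:2 pp2:2
Op 2: write(P1, v1, 164). refcount(pp1)=2>1 -> COPY to pp3. 4 ppages; refcounts: pp0:2 pp1:1 pp2:2 pp3:1
Op 3: write(P0, v1, 182). refcount(pp1)=1 -> write in place. 4 ppages; refcounts: pp0:2 pp1:1 pp2:2 pp3:1
Op 4: fork(P1) -> P2. 4 ppages; refcounts: pp0:3 pp1:1 pp2:3 pp3:2
Op 5: read(P1, v2) -> 37. No state change.
Op 6: fork(P1) -> P3. 4 ppages; refcounts: pp0:4 pp1:1 pp2:4 pp3:3
Op 7: write(P2, v1, 126). refcount(pp3)=3>1 -> COPY to pp4. 5 ppages; refcounts: pp0:4 pp1:1 pp2:4 pp3:2 pp4:1
Op 8: read(P2, v1) -> 126. No state change.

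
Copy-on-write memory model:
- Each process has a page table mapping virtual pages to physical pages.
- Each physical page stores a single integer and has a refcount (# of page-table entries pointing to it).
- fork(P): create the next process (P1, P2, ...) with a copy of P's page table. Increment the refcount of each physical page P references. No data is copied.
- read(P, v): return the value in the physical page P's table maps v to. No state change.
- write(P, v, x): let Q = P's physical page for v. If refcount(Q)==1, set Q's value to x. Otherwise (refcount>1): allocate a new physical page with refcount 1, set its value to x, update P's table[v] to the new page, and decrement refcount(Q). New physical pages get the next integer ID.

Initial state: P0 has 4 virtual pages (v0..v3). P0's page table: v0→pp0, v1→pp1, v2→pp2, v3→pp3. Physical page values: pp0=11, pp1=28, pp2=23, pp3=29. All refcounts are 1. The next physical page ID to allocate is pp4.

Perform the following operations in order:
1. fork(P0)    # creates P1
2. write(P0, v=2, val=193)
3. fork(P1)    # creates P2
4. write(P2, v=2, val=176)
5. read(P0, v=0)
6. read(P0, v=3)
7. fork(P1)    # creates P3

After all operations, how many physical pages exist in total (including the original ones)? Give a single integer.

Answer: 6

Derivation:
Op 1: fork(P0) -> P1. 4 ppages; refcounts: pp0:2 pp1:2 pp2:2 pp3:2
Op 2: write(P0, v2, 193). refcount(pp2)=2>1 -> COPY to pp4. 5 ppages; refcounts: pp0:2 pp1:2 pp2:1 pp3:2 pp4:1
Op 3: fork(P1) -> P2. 5 ppages; refcounts: pp0:3 pp1:3 pp2:2 pp3:3 pp4:1
Op 4: write(P2, v2, 176). refcount(pp2)=2>1 -> COPY to pp5. 6 ppages; refcounts: pp0:3 pp1:3 pp2:1 pp3:3 pp4:1 pp5:1
Op 5: read(P0, v0) -> 11. No state change.
Op 6: read(P0, v3) -> 29. No state change.
Op 7: fork(P1) -> P3. 6 ppages; refcounts: pp0:4 pp1:4 pp2:2 pp3:4 pp4:1 pp5:1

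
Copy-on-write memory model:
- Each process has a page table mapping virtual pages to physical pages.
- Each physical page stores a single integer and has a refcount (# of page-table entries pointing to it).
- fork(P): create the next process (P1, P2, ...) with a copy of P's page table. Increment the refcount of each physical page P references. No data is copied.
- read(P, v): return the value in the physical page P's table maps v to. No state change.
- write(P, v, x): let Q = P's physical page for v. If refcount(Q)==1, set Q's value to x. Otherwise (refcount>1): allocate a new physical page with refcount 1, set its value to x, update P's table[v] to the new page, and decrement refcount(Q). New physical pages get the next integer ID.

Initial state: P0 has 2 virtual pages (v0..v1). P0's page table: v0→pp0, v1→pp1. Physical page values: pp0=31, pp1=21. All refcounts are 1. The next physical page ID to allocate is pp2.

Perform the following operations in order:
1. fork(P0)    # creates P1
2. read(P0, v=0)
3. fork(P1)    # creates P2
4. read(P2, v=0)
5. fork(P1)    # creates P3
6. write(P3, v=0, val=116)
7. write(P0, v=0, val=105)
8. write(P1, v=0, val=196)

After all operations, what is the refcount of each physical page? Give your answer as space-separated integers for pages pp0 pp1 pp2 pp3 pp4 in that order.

Op 1: fork(P0) -> P1. 2 ppages; refcounts: pp0:2 pp1:2
Op 2: read(P0, v0) -> 31. No state change.
Op 3: fork(P1) -> P2. 2 ppages; refcounts: pp0:3 pp1:3
Op 4: read(P2, v0) -> 31. No state change.
Op 5: fork(P1) -> P3. 2 ppages; refcounts: pp0:4 pp1:4
Op 6: write(P3, v0, 116). refcount(pp0)=4>1 -> COPY to pp2. 3 ppages; refcounts: pp0:3 pp1:4 pp2:1
Op 7: write(P0, v0, 105). refcount(pp0)=3>1 -> COPY to pp3. 4 ppages; refcounts: pp0:2 pp1:4 pp2:1 pp3:1
Op 8: write(P1, v0, 196). refcount(pp0)=2>1 -> COPY to pp4. 5 ppages; refcounts: pp0:1 pp1:4 pp2:1 pp3:1 pp4:1

Answer: 1 4 1 1 1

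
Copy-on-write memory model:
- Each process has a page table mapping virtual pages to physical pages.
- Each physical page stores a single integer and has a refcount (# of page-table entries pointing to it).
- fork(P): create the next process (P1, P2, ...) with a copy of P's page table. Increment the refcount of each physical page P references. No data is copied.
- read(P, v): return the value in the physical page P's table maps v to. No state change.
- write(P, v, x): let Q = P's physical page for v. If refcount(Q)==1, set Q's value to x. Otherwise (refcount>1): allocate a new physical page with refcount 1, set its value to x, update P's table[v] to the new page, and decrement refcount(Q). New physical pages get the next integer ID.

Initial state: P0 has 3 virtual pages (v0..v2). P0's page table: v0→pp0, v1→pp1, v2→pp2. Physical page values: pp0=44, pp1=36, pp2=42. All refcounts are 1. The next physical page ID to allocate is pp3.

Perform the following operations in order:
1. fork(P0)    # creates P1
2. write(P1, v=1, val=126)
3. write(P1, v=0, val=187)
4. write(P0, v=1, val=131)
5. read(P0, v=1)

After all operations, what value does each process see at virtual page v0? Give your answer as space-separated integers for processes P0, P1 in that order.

Op 1: fork(P0) -> P1. 3 ppages; refcounts: pp0:2 pp1:2 pp2:2
Op 2: write(P1, v1, 126). refcount(pp1)=2>1 -> COPY to pp3. 4 ppages; refcounts: pp0:2 pp1:1 pp2:2 pp3:1
Op 3: write(P1, v0, 187). refcount(pp0)=2>1 -> COPY to pp4. 5 ppages; refcounts: pp0:1 pp1:1 pp2:2 pp3:1 pp4:1
Op 4: write(P0, v1, 131). refcount(pp1)=1 -> write in place. 5 ppages; refcounts: pp0:1 pp1:1 pp2:2 pp3:1 pp4:1
Op 5: read(P0, v1) -> 131. No state change.
P0: v0 -> pp0 = 44
P1: v0 -> pp4 = 187

Answer: 44 187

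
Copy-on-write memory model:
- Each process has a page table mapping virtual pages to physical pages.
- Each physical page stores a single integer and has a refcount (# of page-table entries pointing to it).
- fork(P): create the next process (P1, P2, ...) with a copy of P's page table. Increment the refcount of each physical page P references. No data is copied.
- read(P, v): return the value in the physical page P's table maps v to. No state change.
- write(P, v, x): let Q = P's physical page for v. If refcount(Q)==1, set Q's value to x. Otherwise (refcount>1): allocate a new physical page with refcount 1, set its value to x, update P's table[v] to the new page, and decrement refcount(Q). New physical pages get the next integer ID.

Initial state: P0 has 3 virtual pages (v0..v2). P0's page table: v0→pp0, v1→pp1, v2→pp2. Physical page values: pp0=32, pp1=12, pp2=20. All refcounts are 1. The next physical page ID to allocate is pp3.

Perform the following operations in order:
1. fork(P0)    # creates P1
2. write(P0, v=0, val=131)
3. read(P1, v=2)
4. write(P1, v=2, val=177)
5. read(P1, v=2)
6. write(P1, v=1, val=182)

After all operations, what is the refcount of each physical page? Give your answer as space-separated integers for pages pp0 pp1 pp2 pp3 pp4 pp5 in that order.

Answer: 1 1 1 1 1 1

Derivation:
Op 1: fork(P0) -> P1. 3 ppages; refcounts: pp0:2 pp1:2 pp2:2
Op 2: write(P0, v0, 131). refcount(pp0)=2>1 -> COPY to pp3. 4 ppages; refcounts: pp0:1 pp1:2 pp2:2 pp3:1
Op 3: read(P1, v2) -> 20. No state change.
Op 4: write(P1, v2, 177). refcount(pp2)=2>1 -> COPY to pp4. 5 ppages; refcounts: pp0:1 pp1:2 pp2:1 pp3:1 pp4:1
Op 5: read(P1, v2) -> 177. No state change.
Op 6: write(P1, v1, 182). refcount(pp1)=2>1 -> COPY to pp5. 6 ppages; refcounts: pp0:1 pp1:1 pp2:1 pp3:1 pp4:1 pp5:1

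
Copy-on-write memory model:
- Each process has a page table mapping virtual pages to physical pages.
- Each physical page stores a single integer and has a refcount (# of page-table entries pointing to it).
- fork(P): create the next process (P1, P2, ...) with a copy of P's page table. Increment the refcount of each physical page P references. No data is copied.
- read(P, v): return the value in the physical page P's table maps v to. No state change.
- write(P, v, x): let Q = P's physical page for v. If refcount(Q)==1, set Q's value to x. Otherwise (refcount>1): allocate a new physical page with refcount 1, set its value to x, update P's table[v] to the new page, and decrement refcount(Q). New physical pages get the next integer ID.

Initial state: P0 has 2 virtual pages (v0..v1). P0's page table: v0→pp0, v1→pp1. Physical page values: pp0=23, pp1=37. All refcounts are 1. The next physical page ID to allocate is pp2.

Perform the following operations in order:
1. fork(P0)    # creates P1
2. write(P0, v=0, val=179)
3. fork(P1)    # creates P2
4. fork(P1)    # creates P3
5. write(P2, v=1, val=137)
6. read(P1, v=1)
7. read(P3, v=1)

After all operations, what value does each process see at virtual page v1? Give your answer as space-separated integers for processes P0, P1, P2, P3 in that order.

Op 1: fork(P0) -> P1. 2 ppages; refcounts: pp0:2 pp1:2
Op 2: write(P0, v0, 179). refcount(pp0)=2>1 -> COPY to pp2. 3 ppages; refcounts: pp0:1 pp1:2 pp2:1
Op 3: fork(P1) -> P2. 3 ppages; refcounts: pp0:2 pp1:3 pp2:1
Op 4: fork(P1) -> P3. 3 ppages; refcounts: pp0:3 pp1:4 pp2:1
Op 5: write(P2, v1, 137). refcount(pp1)=4>1 -> COPY to pp3. 4 ppages; refcounts: pp0:3 pp1:3 pp2:1 pp3:1
Op 6: read(P1, v1) -> 37. No state change.
Op 7: read(P3, v1) -> 37. No state change.
P0: v1 -> pp1 = 37
P1: v1 -> pp1 = 37
P2: v1 -> pp3 = 137
P3: v1 -> pp1 = 37

Answer: 37 37 137 37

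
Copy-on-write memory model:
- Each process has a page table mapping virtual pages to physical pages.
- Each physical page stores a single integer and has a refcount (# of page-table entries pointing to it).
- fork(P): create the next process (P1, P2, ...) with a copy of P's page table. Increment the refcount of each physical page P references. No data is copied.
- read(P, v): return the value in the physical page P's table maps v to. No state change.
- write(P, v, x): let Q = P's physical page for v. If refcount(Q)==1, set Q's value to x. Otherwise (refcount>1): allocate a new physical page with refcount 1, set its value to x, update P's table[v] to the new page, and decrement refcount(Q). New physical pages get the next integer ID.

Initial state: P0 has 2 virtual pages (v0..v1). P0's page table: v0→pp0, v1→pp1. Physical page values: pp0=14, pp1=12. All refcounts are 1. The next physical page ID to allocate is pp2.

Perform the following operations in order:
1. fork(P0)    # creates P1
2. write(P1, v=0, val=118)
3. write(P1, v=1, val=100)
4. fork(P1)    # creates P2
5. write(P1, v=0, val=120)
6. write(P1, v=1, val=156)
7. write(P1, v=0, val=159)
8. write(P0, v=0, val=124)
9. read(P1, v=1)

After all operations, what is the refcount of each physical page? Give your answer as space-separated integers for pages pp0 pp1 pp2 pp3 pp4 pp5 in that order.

Op 1: fork(P0) -> P1. 2 ppages; refcounts: pp0:2 pp1:2
Op 2: write(P1, v0, 118). refcount(pp0)=2>1 -> COPY to pp2. 3 ppages; refcounts: pp0:1 pp1:2 pp2:1
Op 3: write(P1, v1, 100). refcount(pp1)=2>1 -> COPY to pp3. 4 ppages; refcounts: pp0:1 pp1:1 pp2:1 pp3:1
Op 4: fork(P1) -> P2. 4 ppages; refcounts: pp0:1 pp1:1 pp2:2 pp3:2
Op 5: write(P1, v0, 120). refcount(pp2)=2>1 -> COPY to pp4. 5 ppages; refcounts: pp0:1 pp1:1 pp2:1 pp3:2 pp4:1
Op 6: write(P1, v1, 156). refcount(pp3)=2>1 -> COPY to pp5. 6 ppages; refcounts: pp0:1 pp1:1 pp2:1 pp3:1 pp4:1 pp5:1
Op 7: write(P1, v0, 159). refcount(pp4)=1 -> write in place. 6 ppages; refcounts: pp0:1 pp1:1 pp2:1 pp3:1 pp4:1 pp5:1
Op 8: write(P0, v0, 124). refcount(pp0)=1 -> write in place. 6 ppages; refcounts: pp0:1 pp1:1 pp2:1 pp3:1 pp4:1 pp5:1
Op 9: read(P1, v1) -> 156. No state change.

Answer: 1 1 1 1 1 1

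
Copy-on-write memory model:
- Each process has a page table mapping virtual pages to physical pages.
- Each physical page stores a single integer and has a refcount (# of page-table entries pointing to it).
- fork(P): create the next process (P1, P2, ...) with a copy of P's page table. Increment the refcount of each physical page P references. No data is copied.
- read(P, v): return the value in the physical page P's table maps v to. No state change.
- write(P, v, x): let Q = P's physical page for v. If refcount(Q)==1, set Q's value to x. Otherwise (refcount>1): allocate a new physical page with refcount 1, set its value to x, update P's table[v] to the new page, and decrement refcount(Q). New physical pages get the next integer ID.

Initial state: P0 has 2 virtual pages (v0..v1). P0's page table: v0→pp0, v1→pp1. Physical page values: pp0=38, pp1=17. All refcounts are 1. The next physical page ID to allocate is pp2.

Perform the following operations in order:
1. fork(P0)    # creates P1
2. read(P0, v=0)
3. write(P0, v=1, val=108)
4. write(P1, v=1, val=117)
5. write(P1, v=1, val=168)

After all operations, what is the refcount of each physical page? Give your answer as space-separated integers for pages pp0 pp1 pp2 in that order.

Op 1: fork(P0) -> P1. 2 ppages; refcounts: pp0:2 pp1:2
Op 2: read(P0, v0) -> 38. No state change.
Op 3: write(P0, v1, 108). refcount(pp1)=2>1 -> COPY to pp2. 3 ppages; refcounts: pp0:2 pp1:1 pp2:1
Op 4: write(P1, v1, 117). refcount(pp1)=1 -> write in place. 3 ppages; refcounts: pp0:2 pp1:1 pp2:1
Op 5: write(P1, v1, 168). refcount(pp1)=1 -> write in place. 3 ppages; refcounts: pp0:2 pp1:1 pp2:1

Answer: 2 1 1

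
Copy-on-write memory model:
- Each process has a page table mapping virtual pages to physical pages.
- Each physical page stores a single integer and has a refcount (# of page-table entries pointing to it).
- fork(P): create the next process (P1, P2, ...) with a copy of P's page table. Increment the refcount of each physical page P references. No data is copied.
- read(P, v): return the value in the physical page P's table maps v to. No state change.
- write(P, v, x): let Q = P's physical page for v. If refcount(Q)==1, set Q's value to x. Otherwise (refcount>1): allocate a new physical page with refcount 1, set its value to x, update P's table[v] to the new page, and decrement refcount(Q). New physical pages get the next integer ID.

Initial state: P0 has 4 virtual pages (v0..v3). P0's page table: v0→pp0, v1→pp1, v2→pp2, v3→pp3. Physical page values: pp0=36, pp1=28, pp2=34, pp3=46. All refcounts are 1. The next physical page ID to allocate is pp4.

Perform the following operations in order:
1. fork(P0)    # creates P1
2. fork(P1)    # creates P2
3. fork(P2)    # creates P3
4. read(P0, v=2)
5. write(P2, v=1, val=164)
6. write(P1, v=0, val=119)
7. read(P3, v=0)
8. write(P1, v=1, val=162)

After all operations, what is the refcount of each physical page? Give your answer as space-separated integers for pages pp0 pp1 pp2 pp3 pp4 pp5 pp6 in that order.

Op 1: fork(P0) -> P1. 4 ppages; refcounts: pp0:2 pp1:2 pp2:2 pp3:2
Op 2: fork(P1) -> P2. 4 ppages; refcounts: pp0:3 pp1:3 pp2:3 pp3:3
Op 3: fork(P2) -> P3. 4 ppages; refcounts: pp0:4 pp1:4 pp2:4 pp3:4
Op 4: read(P0, v2) -> 34. No state change.
Op 5: write(P2, v1, 164). refcount(pp1)=4>1 -> COPY to pp4. 5 ppages; refcounts: pp0:4 pp1:3 pp2:4 pp3:4 pp4:1
Op 6: write(P1, v0, 119). refcount(pp0)=4>1 -> COPY to pp5. 6 ppages; refcounts: pp0:3 pp1:3 pp2:4 pp3:4 pp4:1 pp5:1
Op 7: read(P3, v0) -> 36. No state change.
Op 8: write(P1, v1, 162). refcount(pp1)=3>1 -> COPY to pp6. 7 ppages; refcounts: pp0:3 pp1:2 pp2:4 pp3:4 pp4:1 pp5:1 pp6:1

Answer: 3 2 4 4 1 1 1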